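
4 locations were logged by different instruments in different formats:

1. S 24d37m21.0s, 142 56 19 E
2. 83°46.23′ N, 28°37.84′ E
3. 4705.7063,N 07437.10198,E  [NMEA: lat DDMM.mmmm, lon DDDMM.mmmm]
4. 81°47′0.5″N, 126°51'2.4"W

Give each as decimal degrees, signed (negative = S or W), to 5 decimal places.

1. -24.62250, 142.93861
2. 83.77050, 28.63067
3. 47.09511, 74.61837
4. 81.78347, -126.85067

Point 1:
  φ: 24° + 37/60 + 21/3600 = 24 + 0.616667 + 0.005833 = 24.622500
  S ⇒ negate
  Longitude: 142° + 56/60 + 19/3600 = 142 + 0.933333 + 0.005278 = 142.938611
  E → positive
Point 2:
  φ: 83 + 46.23/60 = 83.770500
  N ⇒ keep positive
  Longitude: 28 + 37.84/60 = 28.630667
  E → positive
Point 3:
  Lat: split at 2 digits → 47° and 5.7063′; 47 + 5.7063/60 = 47.095105
  N ⇒ keep positive
  Lon: split at 3 digits → 074° and 37.10198′; 74 + 37.10198/60 = 74.618366
  E → positive
Point 4:
  Latitude: 47′ + 0.5″ = 47.00833′; 81 + 47.00833/60 = 81.783472
  N → positive
  λ: 51′ + 2.4″ = 51.04000′; 126 + 51.04000/60 = 126.850667
  hemisphere W, so the sign is −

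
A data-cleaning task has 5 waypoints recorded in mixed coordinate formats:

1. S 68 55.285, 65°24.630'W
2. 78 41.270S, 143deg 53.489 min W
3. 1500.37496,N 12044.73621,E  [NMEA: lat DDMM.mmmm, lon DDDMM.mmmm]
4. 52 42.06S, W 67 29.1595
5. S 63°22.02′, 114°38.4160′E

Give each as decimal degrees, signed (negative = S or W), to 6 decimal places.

Point 1:
  Latitude: 55.285′ = 0.921417°; total 68.9214167
  S ⇒ negate
  Lon: 24.63′ = 0.410500°; total 65.4105000
  W ⇒ negate
Point 2:
  Latitude: 41.27′ = 0.687833°; total 78.6878333
  hemisphere S, so the sign is −
  λ: 53.489′ = 0.891483°; total 143.8914833
  W → negative
Point 3:
  φ: split at 2 digits → 15° and 0.37496′; 15 + 0.37496/60 = 15.0062493
  N ⇒ keep positive
  λ: split at 3 digits → 120° and 44.73621′; 120 + 44.73621/60 = 120.7456035
  E → positive
Point 4:
  Lat: 52 + 42.06/60 = 52.7010000
  S ⇒ negate
  λ: 29.1595′ = 0.485992°; total 67.4859917
  W → negative
Point 5:
  Latitude: 22.02′ = 0.367000°; total 63.3670000
  S → negative
  λ: 38.416′ = 0.640267°; total 114.6402667
  E ⇒ keep positive

1. -68.921417, -65.410500
2. -78.687833, -143.891483
3. 15.006249, 120.745604
4. -52.701000, -67.485992
5. -63.367000, 114.640267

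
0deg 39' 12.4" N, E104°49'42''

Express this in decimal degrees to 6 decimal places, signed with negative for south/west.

0.653444, 104.828333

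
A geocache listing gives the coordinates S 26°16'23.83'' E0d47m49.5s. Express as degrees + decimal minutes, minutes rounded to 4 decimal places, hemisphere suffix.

26° 16.3972′ S, 0° 47.8250′ E

Lat: 16 + 23.83/60 = 16.397167′
Longitude: seconds/60 = 0.82500; minutes = 47 + 0.82500 = 47.825000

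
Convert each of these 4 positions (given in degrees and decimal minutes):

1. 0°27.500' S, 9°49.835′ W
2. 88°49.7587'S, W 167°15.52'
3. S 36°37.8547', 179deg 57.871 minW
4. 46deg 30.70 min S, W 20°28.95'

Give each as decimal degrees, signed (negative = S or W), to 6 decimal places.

1. -0.458333, -9.830583
2. -88.829312, -167.258667
3. -36.630912, -179.964517
4. -46.511667, -20.482500

Point 1:
  Lat: 27.5′ = 0.458333°; total 0.4583333
  S ⇒ negate
  Lon: 9 + 49.835/60 = 9.8305833
  W ⇒ negate
Point 2:
  Latitude: 49.7587′ = 0.829312°; total 88.8293117
  S ⇒ negate
  Lon: 167 + 15.52/60 = 167.2586667
  W ⇒ negate
Point 3:
  φ: 37.8547′ = 0.630912°; total 36.6309117
  S ⇒ negate
  Lon: 57.871′ = 0.964517°; total 179.9645167
  W → negative
Point 4:
  Latitude: 30.7′ = 0.511667°; total 46.5116667
  S ⇒ negate
  Longitude: 28.95′ = 0.482500°; total 20.4825000
  W ⇒ negate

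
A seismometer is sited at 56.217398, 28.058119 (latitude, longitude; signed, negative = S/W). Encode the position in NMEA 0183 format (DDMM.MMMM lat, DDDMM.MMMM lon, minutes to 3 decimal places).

5613.044,N / 02803.487,E

Lat: minutes = (56.217398 − 56) × 60 = 13.04388
Longitude: fractional part 0.058119 → 3.48714 minutes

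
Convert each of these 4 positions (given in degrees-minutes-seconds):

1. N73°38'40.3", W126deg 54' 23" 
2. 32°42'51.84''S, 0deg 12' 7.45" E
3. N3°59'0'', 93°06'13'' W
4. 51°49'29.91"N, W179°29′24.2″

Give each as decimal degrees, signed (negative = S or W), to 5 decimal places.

Point 1:
  Latitude: 73° + 38/60 + 40.3/3600 = 73 + 0.633333 + 0.011194 = 73.644528
  N ⇒ keep positive
  Lon: 54′ + 23″ = 54.38333′; 126 + 54.38333/60 = 126.906389
  hemisphere W, so the sign is −
Point 2:
  Lat: 32 + 42/60 + 51.84/3600 = 32.714400
  hemisphere S, so the sign is −
  Lon: 0 + 12/60 + 7.45/3600 = 0.202069
  E → positive
Point 3:
  Lat: 3 + 59/60 + 0/3600 = 3.983333
  N → positive
  Longitude: 93 + 6/60 + 13/3600 = 93.103611
  hemisphere W, so the sign is −
Point 4:
  Lat: 51 + 49/60 + 29.91/3600 = 51.824975
  N ⇒ keep positive
  Longitude: 179 + 29/60 + 24.2/3600 = 179.490056
  W ⇒ negate

1. 73.64453, -126.90639
2. -32.71440, 0.20207
3. 3.98333, -93.10361
4. 51.82498, -179.49006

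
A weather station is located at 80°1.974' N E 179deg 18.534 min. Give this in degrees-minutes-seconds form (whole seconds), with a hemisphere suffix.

80°01′58″ N, 179°18′32″ E

Latitude: 1.97400′ → 1′ and 0.97400 × 60 = 58.44″
λ: fractional minutes 0.53400 × 60 = 32.04″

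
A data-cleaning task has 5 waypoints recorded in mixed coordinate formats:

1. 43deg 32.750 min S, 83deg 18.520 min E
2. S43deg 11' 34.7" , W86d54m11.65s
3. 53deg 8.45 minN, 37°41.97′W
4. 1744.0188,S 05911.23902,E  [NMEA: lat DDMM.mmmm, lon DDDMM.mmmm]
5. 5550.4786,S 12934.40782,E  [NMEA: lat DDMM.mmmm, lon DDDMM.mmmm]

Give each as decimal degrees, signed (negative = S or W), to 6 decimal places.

1. -43.545833, 83.308667
2. -43.192972, -86.903236
3. 53.140833, -37.699500
4. -17.733647, 59.187317
5. -55.841310, 129.573464

Point 1:
  Lat: 32.75′ = 0.545833°; total 43.5458333
  S ⇒ negate
  Longitude: 18.52′ = 0.308667°; total 83.3086667
  E ⇒ keep positive
Point 2:
  φ: 43° + 11/60 + 34.7/3600 = 43 + 0.183333 + 0.009639 = 43.1929722
  S ⇒ negate
  λ: 86° + 54/60 + 11.65/3600 = 86 + 0.900000 + 0.003236 = 86.9032361
  hemisphere W, so the sign is −
Point 3:
  Latitude: 8.45′ = 0.140833°; total 53.1408333
  N → positive
  Longitude: 37 + 41.97/60 = 37.6995000
  W ⇒ negate
Point 4:
  Lat: split at 2 digits → 17° and 44.0188′; 17 + 44.0188/60 = 17.7336467
  hemisphere S, so the sign is −
  Longitude: degrees = first 3 digits = 59, minutes = 11.23902; 59 + 11.23902/60 = 59.1873170
  E → positive
Point 5:
  φ: split at 2 digits → 55° and 50.4786′; 55 + 50.4786/60 = 55.8413100
  hemisphere S, so the sign is −
  Longitude: degrees = first 3 digits = 129, minutes = 34.40782; 129 + 34.40782/60 = 129.5734637
  E ⇒ keep positive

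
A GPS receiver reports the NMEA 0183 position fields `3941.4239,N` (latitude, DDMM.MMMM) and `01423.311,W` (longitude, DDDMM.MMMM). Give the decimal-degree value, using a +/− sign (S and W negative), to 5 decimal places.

39.69040, -14.38852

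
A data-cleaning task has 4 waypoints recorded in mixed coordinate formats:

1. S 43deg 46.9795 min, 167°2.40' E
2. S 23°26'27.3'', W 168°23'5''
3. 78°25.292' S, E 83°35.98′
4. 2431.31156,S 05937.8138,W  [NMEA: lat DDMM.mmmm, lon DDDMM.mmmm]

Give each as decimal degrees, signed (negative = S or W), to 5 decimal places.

Point 1:
  Latitude: 43 + 46.9795/60 = 43.782992
  hemisphere S, so the sign is −
  Lon: 2.4′ = 0.040000°; total 167.040000
  E → positive
Point 2:
  φ: 26′ + 27.3″ = 26.45500′; 23 + 26.45500/60 = 23.440917
  S ⇒ negate
  λ: 168° + 23/60 + 5/3600 = 168 + 0.383333 + 0.001389 = 168.384722
  W ⇒ negate
Point 3:
  Lat: 25.292′ = 0.421533°; total 78.421533
  S ⇒ negate
  Longitude: 35.98′ = 0.599667°; total 83.599667
  E ⇒ keep positive
Point 4:
  φ: split at 2 digits → 24° and 31.31156′; 24 + 31.31156/60 = 24.521859
  S → negative
  Lon: split at 3 digits → 059° and 37.8138′; 59 + 37.8138/60 = 59.630230
  W ⇒ negate

1. -43.78299, 167.04000
2. -23.44092, -168.38472
3. -78.42153, 83.59967
4. -24.52186, -59.63023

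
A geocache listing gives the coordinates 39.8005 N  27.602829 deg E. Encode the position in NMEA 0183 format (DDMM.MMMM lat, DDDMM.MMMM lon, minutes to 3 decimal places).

3948.030,N / 02736.170,E

φ: fractional part 0.800500 → 48.03000 minutes
Lon: fractional part 0.602829 → 36.16974 minutes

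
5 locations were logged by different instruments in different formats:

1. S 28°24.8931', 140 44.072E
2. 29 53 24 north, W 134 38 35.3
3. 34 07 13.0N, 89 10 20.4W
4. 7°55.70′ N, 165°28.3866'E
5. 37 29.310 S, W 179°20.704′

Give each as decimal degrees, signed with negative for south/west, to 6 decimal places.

1. -28.414885, 140.734533
2. 29.890000, -134.643139
3. 34.120278, -89.172333
4. 7.928333, 165.473110
5. -37.488500, -179.345067

Point 1:
  φ: 24.8931′ = 0.414885°; total 28.4148850
  S → negative
  λ: 44.072′ = 0.734533°; total 140.7345333
  E → positive
Point 2:
  Lat: 53′ + 24″ = 53.40000′; 29 + 53.40000/60 = 29.8900000
  N → positive
  λ: 38′ + 35.3″ = 38.58833′; 134 + 38.58833/60 = 134.6431389
  W → negative
Point 3:
  φ: 34 + 7/60 + 13/3600 = 34.1202778
  N → positive
  Lon: 10′ + 20.4″ = 10.34000′; 89 + 10.34000/60 = 89.1723333
  W → negative
Point 4:
  Latitude: 55.7′ = 0.928333°; total 7.9283333
  N → positive
  λ: 28.3866′ = 0.473110°; total 165.4731100
  E → positive
Point 5:
  Lat: 29.31′ = 0.488500°; total 37.4885000
  S ⇒ negate
  λ: 20.704′ = 0.345067°; total 179.3450667
  W ⇒ negate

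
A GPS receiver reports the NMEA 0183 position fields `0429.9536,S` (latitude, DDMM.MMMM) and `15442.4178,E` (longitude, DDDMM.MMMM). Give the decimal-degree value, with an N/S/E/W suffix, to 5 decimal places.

4.49923° S, 154.70696° E

Latitude: split at 2 digits → 04° and 29.9536′; 4 + 29.9536/60 = 4.499227
Longitude: split at 3 digits → 154° and 42.4178′; 154 + 42.4178/60 = 154.706963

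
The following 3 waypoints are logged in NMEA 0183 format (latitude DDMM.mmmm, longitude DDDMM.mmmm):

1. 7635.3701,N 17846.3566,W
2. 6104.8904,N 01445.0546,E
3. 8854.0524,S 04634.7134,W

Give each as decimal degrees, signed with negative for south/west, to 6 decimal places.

Point 1:
  Latitude: degrees = first 2 digits = 76, minutes = 35.3701; 76 + 35.3701/60 = 76.5895017
  N → positive
  Lon: degrees = first 3 digits = 178, minutes = 46.3566; 178 + 46.3566/60 = 178.7726100
  W → negative
Point 2:
  Lat: degrees = first 2 digits = 61, minutes = 4.8904; 61 + 4.8904/60 = 61.0815067
  N → positive
  λ: degrees = first 3 digits = 14, minutes = 45.0546; 14 + 45.0546/60 = 14.7509100
  E → positive
Point 3:
  φ: split at 2 digits → 88° and 54.0524′; 88 + 54.0524/60 = 88.9008733
  S ⇒ negate
  Lon: split at 3 digits → 046° and 34.7134′; 46 + 34.7134/60 = 46.5785567
  W → negative

1. 76.589502, -178.772610
2. 61.081507, 14.750910
3. -88.900873, -46.578557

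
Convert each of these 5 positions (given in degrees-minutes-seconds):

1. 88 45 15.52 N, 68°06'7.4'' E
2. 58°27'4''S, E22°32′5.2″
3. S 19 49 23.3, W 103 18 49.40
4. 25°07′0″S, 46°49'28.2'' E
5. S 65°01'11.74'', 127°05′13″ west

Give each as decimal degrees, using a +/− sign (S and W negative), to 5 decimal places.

Point 1:
  Latitude: 88 + 45/60 + 15.52/3600 = 88.754311
  N ⇒ keep positive
  Lon: 6′ + 7.4″ = 6.12333′; 68 + 6.12333/60 = 68.102056
  E → positive
Point 2:
  Latitude: 27′ + 4″ = 27.06667′; 58 + 27.06667/60 = 58.451111
  S ⇒ negate
  Longitude: 22 + 32/60 + 5.2/3600 = 22.534778
  E → positive
Point 3:
  Lat: 19 + 49/60 + 23.3/3600 = 19.823139
  S → negative
  Longitude: 103 + 18/60 + 49.4/3600 = 103.313722
  hemisphere W, so the sign is −
Point 4:
  Lat: 25° + 7/60 + 0/3600 = 25 + 0.116667 + 0.000000 = 25.116667
  S ⇒ negate
  Longitude: 49′ + 28.2″ = 49.47000′; 46 + 49.47000/60 = 46.824500
  E → positive
Point 5:
  φ: 1′ + 11.74″ = 1.19567′; 65 + 1.19567/60 = 65.019928
  hemisphere S, so the sign is −
  λ: 127 + 5/60 + 13/3600 = 127.086944
  W → negative

1. 88.75431, 68.10206
2. -58.45111, 22.53478
3. -19.82314, -103.31372
4. -25.11667, 46.82450
5. -65.01993, -127.08694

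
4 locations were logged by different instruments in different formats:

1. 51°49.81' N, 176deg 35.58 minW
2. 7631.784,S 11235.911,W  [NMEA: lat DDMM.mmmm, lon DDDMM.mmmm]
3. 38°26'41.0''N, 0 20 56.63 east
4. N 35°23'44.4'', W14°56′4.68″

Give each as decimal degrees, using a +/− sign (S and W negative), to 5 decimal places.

Point 1:
  Latitude: 49.81′ = 0.830167°; total 51.830167
  N ⇒ keep positive
  λ: 176 + 35.58/60 = 176.593000
  W ⇒ negate
Point 2:
  φ: split at 2 digits → 76° and 31.784′; 76 + 31.784/60 = 76.529733
  S → negative
  λ: split at 3 digits → 112° and 35.911′; 112 + 35.911/60 = 112.598517
  W → negative
Point 3:
  φ: 38 + 26/60 + 41/3600 = 38.444722
  N → positive
  Lon: 20′ + 56.63″ = 20.94383′; 0 + 20.94383/60 = 0.349064
  E ⇒ keep positive
Point 4:
  Latitude: 23′ + 44.4″ = 23.74000′; 35 + 23.74000/60 = 35.395667
  N ⇒ keep positive
  λ: 14° + 56/60 + 4.68/3600 = 14 + 0.933333 + 0.001300 = 14.934633
  hemisphere W, so the sign is −

1. 51.83017, -176.59300
2. -76.52973, -112.59852
3. 38.44472, 0.34906
4. 35.39567, -14.93463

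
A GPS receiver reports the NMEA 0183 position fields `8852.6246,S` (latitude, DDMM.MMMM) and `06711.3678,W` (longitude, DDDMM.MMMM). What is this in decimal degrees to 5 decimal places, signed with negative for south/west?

Latitude: split at 2 digits → 88° and 52.6246′; 88 + 52.6246/60 = 88.877077
hemisphere S, so the sign is −
Longitude: degrees = first 3 digits = 67, minutes = 11.3678; 67 + 11.3678/60 = 67.189463
W → negative

-88.87708, -67.18946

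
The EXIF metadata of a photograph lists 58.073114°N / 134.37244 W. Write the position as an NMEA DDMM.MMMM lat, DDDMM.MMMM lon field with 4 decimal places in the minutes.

φ: fractional part 0.073114 → 4.386840 minutes
λ: 134° + 0.372440 × 60 = 134° 22.346400′

5804.3868,N / 13422.3464,W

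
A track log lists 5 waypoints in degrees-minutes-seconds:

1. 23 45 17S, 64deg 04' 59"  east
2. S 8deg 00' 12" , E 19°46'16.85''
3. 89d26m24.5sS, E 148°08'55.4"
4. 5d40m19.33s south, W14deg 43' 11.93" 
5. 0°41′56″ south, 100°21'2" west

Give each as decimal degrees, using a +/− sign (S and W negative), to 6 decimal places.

1. -23.754722, 64.083056
2. -8.003333, 19.771347
3. -89.440139, 148.148722
4. -5.672036, -14.719981
5. -0.698889, -100.350556

Point 1:
  Lat: 23° + 45/60 + 17/3600 = 23 + 0.750000 + 0.004722 = 23.7547222
  S ⇒ negate
  Lon: 4′ + 59″ = 4.98333′; 64 + 4.98333/60 = 64.0830556
  E ⇒ keep positive
Point 2:
  Lat: 0′ + 12″ = 0.20000′; 8 + 0.20000/60 = 8.0033333
  hemisphere S, so the sign is −
  Lon: 19 + 46/60 + 16.85/3600 = 19.7713472
  E → positive
Point 3:
  Latitude: 89 + 26/60 + 24.5/3600 = 89.4401389
  hemisphere S, so the sign is −
  λ: 8′ + 55.4″ = 8.92333′; 148 + 8.92333/60 = 148.1487222
  E → positive
Point 4:
  Latitude: 5 + 40/60 + 19.33/3600 = 5.6720361
  hemisphere S, so the sign is −
  Lon: 14° + 43/60 + 11.93/3600 = 14 + 0.716667 + 0.003314 = 14.7199806
  hemisphere W, so the sign is −
Point 5:
  φ: 0° + 41/60 + 56/3600 = 0 + 0.683333 + 0.015556 = 0.6988889
  hemisphere S, so the sign is −
  Longitude: 21′ + 2″ = 21.03333′; 100 + 21.03333/60 = 100.3505556
  W → negative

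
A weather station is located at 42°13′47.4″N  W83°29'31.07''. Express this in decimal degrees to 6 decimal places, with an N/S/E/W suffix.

Lat: 13′ + 47.4″ = 13.79000′; 42 + 13.79000/60 = 42.2298333
λ: 83° + 29/60 + 31.07/3600 = 83 + 0.483333 + 0.008631 = 83.4919639

42.229833° N, 83.491964° W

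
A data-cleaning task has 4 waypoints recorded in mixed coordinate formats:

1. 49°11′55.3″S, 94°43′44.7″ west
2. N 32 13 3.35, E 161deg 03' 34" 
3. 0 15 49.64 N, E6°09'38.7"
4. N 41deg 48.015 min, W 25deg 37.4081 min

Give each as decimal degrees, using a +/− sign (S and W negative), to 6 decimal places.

1. -49.198694, -94.729083
2. 32.217597, 161.059444
3. 0.263789, 6.160750
4. 41.800250, -25.623468

Point 1:
  φ: 49° + 11/60 + 55.3/3600 = 49 + 0.183333 + 0.015361 = 49.1986944
  S → negative
  Longitude: 43′ + 44.7″ = 43.74500′; 94 + 43.74500/60 = 94.7290833
  W ⇒ negate
Point 2:
  Latitude: 32 + 13/60 + 3.35/3600 = 32.2175972
  N → positive
  Lon: 161° + 3/60 + 34/3600 = 161 + 0.050000 + 0.009444 = 161.0594444
  E → positive
Point 3:
  φ: 15′ + 49.64″ = 15.82733′; 0 + 15.82733/60 = 0.2637889
  N ⇒ keep positive
  Longitude: 9′ + 38.7″ = 9.64500′; 6 + 9.64500/60 = 6.1607500
  E → positive
Point 4:
  Lat: 41 + 48.015/60 = 41.8002500
  N ⇒ keep positive
  Longitude: 37.4081′ = 0.623468°; total 25.6234683
  W ⇒ negate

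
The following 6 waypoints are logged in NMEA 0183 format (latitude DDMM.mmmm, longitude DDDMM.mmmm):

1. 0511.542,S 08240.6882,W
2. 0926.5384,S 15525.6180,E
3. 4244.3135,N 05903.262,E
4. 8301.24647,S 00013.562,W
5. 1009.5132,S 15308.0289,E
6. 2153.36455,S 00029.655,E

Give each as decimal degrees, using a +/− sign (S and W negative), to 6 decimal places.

Point 1:
  Latitude: split at 2 digits → 05° and 11.542′; 5 + 11.542/60 = 5.1923667
  hemisphere S, so the sign is −
  Lon: split at 3 digits → 082° and 40.6882′; 82 + 40.6882/60 = 82.6781367
  W ⇒ negate
Point 2:
  φ: split at 2 digits → 09° and 26.5384′; 9 + 26.5384/60 = 9.4423067
  S → negative
  Lon: degrees = first 3 digits = 155, minutes = 25.618; 155 + 25.618/60 = 155.4269667
  E → positive
Point 3:
  φ: split at 2 digits → 42° and 44.3135′; 42 + 44.3135/60 = 42.7385583
  N ⇒ keep positive
  λ: degrees = first 3 digits = 59, minutes = 3.262; 59 + 3.262/60 = 59.0543667
  E → positive
Point 4:
  Lat: split at 2 digits → 83° and 1.24647′; 83 + 1.24647/60 = 83.0207745
  S → negative
  Lon: split at 3 digits → 000° and 13.562′; 0 + 13.562/60 = 0.2260333
  W → negative
Point 5:
  Latitude: split at 2 digits → 10° and 9.5132′; 10 + 9.5132/60 = 10.1585533
  hemisphere S, so the sign is −
  λ: degrees = first 3 digits = 153, minutes = 8.0289; 153 + 8.0289/60 = 153.1338150
  E → positive
Point 6:
  Latitude: split at 2 digits → 21° and 53.36455′; 21 + 53.36455/60 = 21.8894092
  S ⇒ negate
  λ: split at 3 digits → 000° and 29.655′; 0 + 29.655/60 = 0.4942500
  E ⇒ keep positive

1. -5.192367, -82.678137
2. -9.442307, 155.426967
3. 42.738558, 59.054367
4. -83.020775, -0.226033
5. -10.158553, 153.133815
6. -21.889409, 0.494250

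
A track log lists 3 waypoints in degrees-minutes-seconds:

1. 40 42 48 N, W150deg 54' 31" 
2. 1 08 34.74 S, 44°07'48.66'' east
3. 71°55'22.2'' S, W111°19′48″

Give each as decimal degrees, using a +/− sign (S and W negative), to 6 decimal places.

Point 1:
  Latitude: 40° + 42/60 + 48/3600 = 40 + 0.700000 + 0.013333 = 40.7133333
  N ⇒ keep positive
  Longitude: 150° + 54/60 + 31/3600 = 150 + 0.900000 + 0.008611 = 150.9086111
  W → negative
Point 2:
  Lat: 8′ + 34.74″ = 8.57900′; 1 + 8.57900/60 = 1.1429833
  S → negative
  Longitude: 44 + 7/60 + 48.66/3600 = 44.1301833
  E ⇒ keep positive
Point 3:
  Latitude: 55′ + 22.2″ = 55.37000′; 71 + 55.37000/60 = 71.9228333
  hemisphere S, so the sign is −
  λ: 19′ + 48″ = 19.80000′; 111 + 19.80000/60 = 111.3300000
  W → negative

1. 40.713333, -150.908611
2. -1.142983, 44.130183
3. -71.922833, -111.330000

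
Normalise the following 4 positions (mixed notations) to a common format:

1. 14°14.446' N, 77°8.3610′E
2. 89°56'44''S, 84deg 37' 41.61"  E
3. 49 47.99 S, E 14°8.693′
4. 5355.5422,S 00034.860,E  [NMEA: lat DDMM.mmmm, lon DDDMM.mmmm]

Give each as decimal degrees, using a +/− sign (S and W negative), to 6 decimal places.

1. 14.240767, 77.139350
2. -89.945556, 84.628225
3. -49.799833, 14.144883
4. -53.925703, 0.581000

Point 1:
  φ: 14.446′ = 0.240767°; total 14.2407667
  N ⇒ keep positive
  λ: 8.361′ = 0.139350°; total 77.1393500
  E → positive
Point 2:
  Lat: 89° + 56/60 + 44/3600 = 89 + 0.933333 + 0.012222 = 89.9455556
  hemisphere S, so the sign is −
  λ: 84 + 37/60 + 41.61/3600 = 84.6282250
  E ⇒ keep positive
Point 3:
  Latitude: 49 + 47.99/60 = 49.7998333
  hemisphere S, so the sign is −
  λ: 8.693′ = 0.144883°; total 14.1448833
  E ⇒ keep positive
Point 4:
  φ: degrees = first 2 digits = 53, minutes = 55.5422; 53 + 55.5422/60 = 53.9257033
  S ⇒ negate
  λ: degrees = first 3 digits = 0, minutes = 34.86; 0 + 34.86/60 = 0.5810000
  E ⇒ keep positive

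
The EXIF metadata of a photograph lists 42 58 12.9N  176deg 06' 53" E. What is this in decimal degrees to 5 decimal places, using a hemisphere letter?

42.97025° N, 176.11472° E

φ: 42° + 58/60 + 12.9/3600 = 42 + 0.966667 + 0.003583 = 42.970250
Longitude: 176 + 6/60 + 53/3600 = 176.114722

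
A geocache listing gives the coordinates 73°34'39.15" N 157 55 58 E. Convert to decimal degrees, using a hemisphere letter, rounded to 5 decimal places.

73.57754° N, 157.93278° E

φ: 73 + 34/60 + 39.15/3600 = 73.577542
Lon: 55′ + 58″ = 55.96667′; 157 + 55.96667/60 = 157.932778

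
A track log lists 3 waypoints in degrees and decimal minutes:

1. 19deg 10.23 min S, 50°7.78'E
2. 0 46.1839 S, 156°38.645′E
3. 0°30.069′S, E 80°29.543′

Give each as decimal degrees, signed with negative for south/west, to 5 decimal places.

Point 1:
  φ: 19 + 10.23/60 = 19.170500
  S ⇒ negate
  Longitude: 50 + 7.78/60 = 50.129667
  E → positive
Point 2:
  φ: 0 + 46.1839/60 = 0.769732
  S ⇒ negate
  Lon: 156 + 38.645/60 = 156.644083
  E → positive
Point 3:
  Lat: 30.069′ = 0.501150°; total 0.501150
  hemisphere S, so the sign is −
  Lon: 29.543′ = 0.492383°; total 80.492383
  E ⇒ keep positive

1. -19.17050, 50.12967
2. -0.76973, 156.64408
3. -0.50115, 80.49238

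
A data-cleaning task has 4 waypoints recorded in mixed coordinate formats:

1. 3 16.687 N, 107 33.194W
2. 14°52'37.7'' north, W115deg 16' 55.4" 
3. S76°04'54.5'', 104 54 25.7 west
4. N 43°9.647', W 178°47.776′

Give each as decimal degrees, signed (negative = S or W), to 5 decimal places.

1. 3.27812, -107.55323
2. 14.87714, -115.28206
3. -76.08181, -104.90714
4. 43.16078, -178.79627

Point 1:
  φ: 16.687′ = 0.278117°; total 3.278117
  N ⇒ keep positive
  Longitude: 107 + 33.194/60 = 107.553233
  W ⇒ negate
Point 2:
  Lat: 52′ + 37.7″ = 52.62833′; 14 + 52.62833/60 = 14.877139
  N → positive
  Lon: 115° + 16/60 + 55.4/3600 = 115 + 0.266667 + 0.015389 = 115.282056
  W → negative
Point 3:
  Lat: 76° + 4/60 + 54.5/3600 = 76 + 0.066667 + 0.015139 = 76.081806
  S ⇒ negate
  Lon: 104 + 54/60 + 25.7/3600 = 104.907139
  W → negative
Point 4:
  φ: 43 + 9.647/60 = 43.160783
  N ⇒ keep positive
  Longitude: 47.776′ = 0.796267°; total 178.796267
  W → negative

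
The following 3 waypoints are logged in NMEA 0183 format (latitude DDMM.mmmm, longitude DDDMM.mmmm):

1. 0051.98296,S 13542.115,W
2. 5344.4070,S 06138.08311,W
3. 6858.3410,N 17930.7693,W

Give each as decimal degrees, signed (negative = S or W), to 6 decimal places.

1. -0.866383, -135.701917
2. -53.740117, -61.634719
3. 68.972350, -179.512822

Point 1:
  Lat: split at 2 digits → 00° and 51.98296′; 0 + 51.98296/60 = 0.8663827
  S ⇒ negate
  Longitude: split at 3 digits → 135° and 42.115′; 135 + 42.115/60 = 135.7019167
  W → negative
Point 2:
  Latitude: split at 2 digits → 53° and 44.407′; 53 + 44.407/60 = 53.7401167
  S → negative
  λ: split at 3 digits → 061° and 38.08311′; 61 + 38.08311/60 = 61.6347185
  hemisphere W, so the sign is −
Point 3:
  φ: split at 2 digits → 68° and 58.341′; 68 + 58.341/60 = 68.9723500
  N ⇒ keep positive
  Lon: degrees = first 3 digits = 179, minutes = 30.7693; 179 + 30.7693/60 = 179.5128217
  W → negative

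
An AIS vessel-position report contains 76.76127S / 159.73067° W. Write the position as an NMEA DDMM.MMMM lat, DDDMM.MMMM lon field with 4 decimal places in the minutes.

Lat: minutes = (76.761270 − 76) × 60 = 45.676200
Longitude: fractional part 0.730670 → 43.840200 minutes

7645.6762,S / 15943.8402,W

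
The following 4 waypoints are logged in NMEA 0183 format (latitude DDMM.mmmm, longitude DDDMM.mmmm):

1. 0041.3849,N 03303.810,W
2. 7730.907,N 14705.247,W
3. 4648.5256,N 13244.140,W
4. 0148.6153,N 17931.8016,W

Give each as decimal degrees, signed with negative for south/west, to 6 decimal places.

Point 1:
  φ: degrees = first 2 digits = 0, minutes = 41.3849; 0 + 41.3849/60 = 0.6897483
  N → positive
  λ: split at 3 digits → 033° and 3.81′; 33 + 3.81/60 = 33.0635000
  W → negative
Point 2:
  Latitude: split at 2 digits → 77° and 30.907′; 77 + 30.907/60 = 77.5151167
  N ⇒ keep positive
  Lon: split at 3 digits → 147° and 5.247′; 147 + 5.247/60 = 147.0874500
  W ⇒ negate
Point 3:
  Lat: degrees = first 2 digits = 46, minutes = 48.5256; 46 + 48.5256/60 = 46.8087600
  N ⇒ keep positive
  Longitude: degrees = first 3 digits = 132, minutes = 44.14; 132 + 44.14/60 = 132.7356667
  hemisphere W, so the sign is −
Point 4:
  φ: split at 2 digits → 01° and 48.6153′; 1 + 48.6153/60 = 1.8102550
  N → positive
  Longitude: degrees = first 3 digits = 179, minutes = 31.8016; 179 + 31.8016/60 = 179.5300267
  W → negative

1. 0.689748, -33.063500
2. 77.515117, -147.087450
3. 46.808760, -132.735667
4. 1.810255, -179.530027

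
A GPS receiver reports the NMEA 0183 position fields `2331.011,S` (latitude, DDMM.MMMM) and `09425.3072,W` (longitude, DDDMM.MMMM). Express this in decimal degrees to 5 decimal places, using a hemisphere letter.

Lat: split at 2 digits → 23° and 31.011′; 23 + 31.011/60 = 23.516850
λ: degrees = first 3 digits = 94, minutes = 25.3072; 94 + 25.3072/60 = 94.421787

23.51685° S, 94.42179° W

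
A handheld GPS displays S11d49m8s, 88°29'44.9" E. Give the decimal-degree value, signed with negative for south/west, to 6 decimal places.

-11.818889, 88.495806

φ: 49′ + 8″ = 49.13333′; 11 + 49.13333/60 = 11.8188889
hemisphere S, so the sign is −
Lon: 29′ + 44.9″ = 29.74833′; 88 + 29.74833/60 = 88.4958056
E → positive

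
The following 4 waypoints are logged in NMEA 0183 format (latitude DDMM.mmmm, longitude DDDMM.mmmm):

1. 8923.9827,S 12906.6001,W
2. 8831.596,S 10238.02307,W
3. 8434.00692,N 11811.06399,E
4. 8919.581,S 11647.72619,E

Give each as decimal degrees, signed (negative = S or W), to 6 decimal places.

1. -89.399712, -129.110002
2. -88.526600, -102.633718
3. 84.566782, 118.184400
4. -89.326350, 116.795437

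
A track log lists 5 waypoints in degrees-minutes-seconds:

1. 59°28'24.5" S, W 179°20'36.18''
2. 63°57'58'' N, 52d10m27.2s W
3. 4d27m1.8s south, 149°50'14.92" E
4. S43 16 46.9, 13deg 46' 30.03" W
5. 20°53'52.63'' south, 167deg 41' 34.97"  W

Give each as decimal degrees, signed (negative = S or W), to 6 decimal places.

Point 1:
  φ: 59 + 28/60 + 24.5/3600 = 59.4734722
  S → negative
  Lon: 179 + 20/60 + 36.18/3600 = 179.3433833
  W → negative
Point 2:
  Lat: 63° + 57/60 + 58/3600 = 63 + 0.950000 + 0.016111 = 63.9661111
  N ⇒ keep positive
  Longitude: 10′ + 27.2″ = 10.45333′; 52 + 10.45333/60 = 52.1742222
  W ⇒ negate
Point 3:
  Lat: 4° + 27/60 + 1.8/3600 = 4 + 0.450000 + 0.000500 = 4.4505000
  S ⇒ negate
  λ: 149° + 50/60 + 14.92/3600 = 149 + 0.833333 + 0.004144 = 149.8374778
  E ⇒ keep positive
Point 4:
  Lat: 43° + 16/60 + 46.9/3600 = 43 + 0.266667 + 0.013028 = 43.2796944
  S → negative
  Longitude: 13 + 46/60 + 30.03/3600 = 13.7750083
  W → negative
Point 5:
  φ: 20° + 53/60 + 52.63/3600 = 20 + 0.883333 + 0.014619 = 20.8979528
  S → negative
  Lon: 167 + 41/60 + 34.97/3600 = 167.6930472
  W → negative

1. -59.473472, -179.343383
2. 63.966111, -52.174222
3. -4.450500, 149.837478
4. -43.279694, -13.775008
5. -20.897953, -167.693047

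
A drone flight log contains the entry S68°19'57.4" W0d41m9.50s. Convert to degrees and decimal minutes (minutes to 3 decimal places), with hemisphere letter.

68° 19.957′ S, 0° 41.158′ W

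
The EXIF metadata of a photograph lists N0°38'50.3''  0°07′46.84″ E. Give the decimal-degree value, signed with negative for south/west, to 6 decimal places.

0.647306, 0.129678

Lat: 38′ + 50.3″ = 38.83833′; 0 + 38.83833/60 = 0.6473056
N → positive
Lon: 0° + 7/60 + 46.84/3600 = 0 + 0.116667 + 0.013011 = 0.1296778
E → positive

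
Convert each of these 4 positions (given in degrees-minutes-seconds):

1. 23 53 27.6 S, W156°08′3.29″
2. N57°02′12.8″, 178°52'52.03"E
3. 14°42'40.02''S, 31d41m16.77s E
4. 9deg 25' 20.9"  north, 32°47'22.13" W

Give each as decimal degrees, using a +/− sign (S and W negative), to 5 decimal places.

Point 1:
  Latitude: 23° + 53/60 + 27.6/3600 = 23 + 0.883333 + 0.007667 = 23.891000
  S ⇒ negate
  λ: 8′ + 3.29″ = 8.05483′; 156 + 8.05483/60 = 156.134247
  W ⇒ negate
Point 2:
  Latitude: 57 + 2/60 + 12.8/3600 = 57.036889
  N → positive
  Longitude: 178 + 52/60 + 52.03/3600 = 178.881119
  E ⇒ keep positive
Point 3:
  φ: 42′ + 40.02″ = 42.66700′; 14 + 42.66700/60 = 14.711117
  S → negative
  λ: 31° + 41/60 + 16.77/3600 = 31 + 0.683333 + 0.004658 = 31.687992
  E ⇒ keep positive
Point 4:
  Latitude: 25′ + 20.9″ = 25.34833′; 9 + 25.34833/60 = 9.422472
  N → positive
  λ: 32 + 47/60 + 22.13/3600 = 32.789481
  W → negative

1. -23.89100, -156.13425
2. 57.03689, 178.88112
3. -14.71112, 31.68799
4. 9.42247, -32.78948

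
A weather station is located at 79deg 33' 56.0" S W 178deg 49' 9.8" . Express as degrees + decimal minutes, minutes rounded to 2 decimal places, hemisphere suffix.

Latitude: seconds/60 = 0.93333; minutes = 33 + 0.93333 = 33.9333
λ: 49 + 9.8/60 = 49.1633′

79° 33.93′ S, 178° 49.16′ W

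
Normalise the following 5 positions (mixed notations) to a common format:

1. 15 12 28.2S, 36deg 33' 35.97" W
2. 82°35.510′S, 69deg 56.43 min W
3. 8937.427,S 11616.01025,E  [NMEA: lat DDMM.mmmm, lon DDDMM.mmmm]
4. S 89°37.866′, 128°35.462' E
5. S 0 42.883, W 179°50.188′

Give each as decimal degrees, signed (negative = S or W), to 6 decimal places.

Point 1:
  Lat: 15° + 12/60 + 28.2/3600 = 15 + 0.200000 + 0.007833 = 15.2078333
  S ⇒ negate
  λ: 33′ + 35.97″ = 33.59950′; 36 + 33.59950/60 = 36.5599917
  hemisphere W, so the sign is −
Point 2:
  Lat: 82 + 35.51/60 = 82.5918333
  hemisphere S, so the sign is −
  Lon: 56.43′ = 0.940500°; total 69.9405000
  hemisphere W, so the sign is −
Point 3:
  Latitude: split at 2 digits → 89° and 37.427′; 89 + 37.427/60 = 89.6237833
  S → negative
  Lon: split at 3 digits → 116° and 16.01025′; 116 + 16.01025/60 = 116.2668375
  E ⇒ keep positive
Point 4:
  φ: 37.866′ = 0.631100°; total 89.6311000
  S ⇒ negate
  Lon: 35.462′ = 0.591033°; total 128.5910333
  E ⇒ keep positive
Point 5:
  φ: 42.883′ = 0.714717°; total 0.7147167
  hemisphere S, so the sign is −
  λ: 50.188′ = 0.836467°; total 179.8364667
  hemisphere W, so the sign is −

1. -15.207833, -36.559992
2. -82.591833, -69.940500
3. -89.623783, 116.266838
4. -89.631100, 128.591033
5. -0.714717, -179.836467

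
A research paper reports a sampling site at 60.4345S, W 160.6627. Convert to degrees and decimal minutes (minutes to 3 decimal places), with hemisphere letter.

60° 26.070′ S, 160° 39.762′ W

Lat: minutes = (60.434500 − 60) × 60 = 26.07000
Lon: 160° + 0.662700 × 60 = 160° 39.76200′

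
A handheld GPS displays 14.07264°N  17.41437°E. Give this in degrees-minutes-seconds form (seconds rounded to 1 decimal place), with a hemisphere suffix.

φ: 0.072640° → 4.35840′; 0.35840 × 60 = 21.504″
λ: 0.414370 × 60 = 24.86220′ → 24′, remainder × 60 = 51.732″

14°04′21.5″ N, 17°24′51.7″ E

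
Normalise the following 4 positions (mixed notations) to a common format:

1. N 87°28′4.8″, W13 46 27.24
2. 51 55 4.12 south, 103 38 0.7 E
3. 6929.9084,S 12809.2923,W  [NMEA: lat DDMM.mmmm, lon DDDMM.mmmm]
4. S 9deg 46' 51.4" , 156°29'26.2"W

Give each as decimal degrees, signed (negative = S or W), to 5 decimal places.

Point 1:
  Lat: 87 + 28/60 + 4.8/3600 = 87.468000
  N → positive
  Lon: 13 + 46/60 + 27.24/3600 = 13.774233
  W ⇒ negate
Point 2:
  Latitude: 51 + 55/60 + 4.12/3600 = 51.917811
  S ⇒ negate
  Lon: 103° + 38/60 + 0.7/3600 = 103 + 0.633333 + 0.000194 = 103.633528
  E ⇒ keep positive
Point 3:
  φ: degrees = first 2 digits = 69, minutes = 29.9084; 69 + 29.9084/60 = 69.498473
  hemisphere S, so the sign is −
  λ: split at 3 digits → 128° and 9.2923′; 128 + 9.2923/60 = 128.154872
  W ⇒ negate
Point 4:
  Lat: 46′ + 51.4″ = 46.85667′; 9 + 46.85667/60 = 9.780944
  S ⇒ negate
  Longitude: 156 + 29/60 + 26.2/3600 = 156.490611
  hemisphere W, so the sign is −

1. 87.46800, -13.77423
2. -51.91781, 103.63353
3. -69.49847, -128.15487
4. -9.78094, -156.49061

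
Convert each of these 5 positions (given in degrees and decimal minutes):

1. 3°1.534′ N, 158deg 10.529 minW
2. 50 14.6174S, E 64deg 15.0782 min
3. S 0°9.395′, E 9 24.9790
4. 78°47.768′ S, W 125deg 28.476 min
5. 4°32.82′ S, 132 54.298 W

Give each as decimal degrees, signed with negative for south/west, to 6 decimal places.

Point 1:
  φ: 3 + 1.534/60 = 3.0255667
  N → positive
  Lon: 158 + 10.529/60 = 158.1754833
  W → negative
Point 2:
  Lat: 50 + 14.6174/60 = 50.2436233
  S → negative
  Longitude: 15.0782′ = 0.251303°; total 64.2513033
  E ⇒ keep positive
Point 3:
  Lat: 0 + 9.395/60 = 0.1565833
  S ⇒ negate
  Longitude: 9 + 24.979/60 = 9.4163167
  E → positive
Point 4:
  Lat: 78 + 47.768/60 = 78.7961333
  hemisphere S, so the sign is −
  Longitude: 125 + 28.476/60 = 125.4746000
  hemisphere W, so the sign is −
Point 5:
  φ: 32.82′ = 0.547000°; total 4.5470000
  S ⇒ negate
  Lon: 132 + 54.298/60 = 132.9049667
  W ⇒ negate

1. 3.025567, -158.175483
2. -50.243623, 64.251303
3. -0.156583, 9.416317
4. -78.796133, -125.474600
5. -4.547000, -132.904967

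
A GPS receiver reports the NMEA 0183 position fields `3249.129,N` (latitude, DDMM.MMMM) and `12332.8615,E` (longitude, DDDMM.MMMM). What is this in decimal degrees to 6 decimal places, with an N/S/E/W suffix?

32.818817° N, 123.547692° E

Lat: split at 2 digits → 32° and 49.129′; 32 + 49.129/60 = 32.8188167
λ: split at 3 digits → 123° and 32.8615′; 123 + 32.8615/60 = 123.5476917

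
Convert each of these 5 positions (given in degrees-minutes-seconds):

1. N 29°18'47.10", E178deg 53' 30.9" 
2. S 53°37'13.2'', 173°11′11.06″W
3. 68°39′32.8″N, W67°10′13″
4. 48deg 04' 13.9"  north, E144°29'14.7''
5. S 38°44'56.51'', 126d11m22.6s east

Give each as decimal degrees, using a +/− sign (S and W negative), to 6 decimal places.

Point 1:
  φ: 29° + 18/60 + 47.1/3600 = 29 + 0.300000 + 0.013083 = 29.3130833
  N → positive
  λ: 53′ + 30.9″ = 53.51500′; 178 + 53.51500/60 = 178.8919167
  E → positive
Point 2:
  Latitude: 53° + 37/60 + 13.2/3600 = 53 + 0.616667 + 0.003667 = 53.6203333
  hemisphere S, so the sign is −
  Longitude: 173 + 11/60 + 11.06/3600 = 173.1864056
  hemisphere W, so the sign is −
Point 3:
  φ: 39′ + 32.8″ = 39.54667′; 68 + 39.54667/60 = 68.6591111
  N → positive
  Longitude: 67 + 10/60 + 13/3600 = 67.1702778
  W ⇒ negate
Point 4:
  φ: 4′ + 13.9″ = 4.23167′; 48 + 4.23167/60 = 48.0705278
  N ⇒ keep positive
  Lon: 29′ + 14.7″ = 29.24500′; 144 + 29.24500/60 = 144.4874167
  E → positive
Point 5:
  Latitude: 44′ + 56.51″ = 44.94183′; 38 + 44.94183/60 = 38.7490306
  S ⇒ negate
  λ: 126° + 11/60 + 22.6/3600 = 126 + 0.183333 + 0.006278 = 126.1896111
  E → positive

1. 29.313083, 178.891917
2. -53.620333, -173.186406
3. 68.659111, -67.170278
4. 48.070528, 144.487417
5. -38.749031, 126.189611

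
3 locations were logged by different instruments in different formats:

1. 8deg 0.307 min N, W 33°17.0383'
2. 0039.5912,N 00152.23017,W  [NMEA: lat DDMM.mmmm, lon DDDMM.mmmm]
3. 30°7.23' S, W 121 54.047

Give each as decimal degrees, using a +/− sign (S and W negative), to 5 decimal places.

1. 8.00512, -33.28397
2. 0.65985, -1.87050
3. -30.12050, -121.90078

Point 1:
  Lat: 8 + 0.307/60 = 8.005117
  N → positive
  Longitude: 17.0383′ = 0.283972°; total 33.283972
  W → negative
Point 2:
  Latitude: degrees = first 2 digits = 0, minutes = 39.5912; 0 + 39.5912/60 = 0.659853
  N → positive
  Lon: split at 3 digits → 001° and 52.23017′; 1 + 52.23017/60 = 1.870503
  W → negative
Point 3:
  Latitude: 7.23′ = 0.120500°; total 30.120500
  S ⇒ negate
  λ: 121 + 54.047/60 = 121.900783
  W ⇒ negate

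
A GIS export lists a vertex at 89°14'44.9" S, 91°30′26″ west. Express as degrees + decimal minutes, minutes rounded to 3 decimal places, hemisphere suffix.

Latitude: seconds/60 = 0.74833; minutes = 14 + 0.74833 = 14.74833
Longitude: seconds/60 = 0.43333; minutes = 30 + 0.43333 = 30.43333

89° 14.748′ S, 91° 30.433′ W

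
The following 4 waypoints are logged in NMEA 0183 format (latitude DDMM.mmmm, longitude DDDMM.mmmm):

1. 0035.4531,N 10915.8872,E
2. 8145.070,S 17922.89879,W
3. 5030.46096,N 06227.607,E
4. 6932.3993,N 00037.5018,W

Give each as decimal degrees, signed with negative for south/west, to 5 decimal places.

1. 0.59089, 109.26479
2. -81.75117, -179.38165
3. 50.50768, 62.46012
4. 69.53999, -0.62503

Point 1:
  Lat: split at 2 digits → 00° and 35.4531′; 0 + 35.4531/60 = 0.590885
  N → positive
  Longitude: split at 3 digits → 109° and 15.8872′; 109 + 15.8872/60 = 109.264787
  E ⇒ keep positive
Point 2:
  φ: degrees = first 2 digits = 81, minutes = 45.07; 81 + 45.07/60 = 81.751167
  S → negative
  λ: split at 3 digits → 179° and 22.89879′; 179 + 22.89879/60 = 179.381647
  W ⇒ negate
Point 3:
  Latitude: split at 2 digits → 50° and 30.46096′; 50 + 30.46096/60 = 50.507683
  N ⇒ keep positive
  λ: degrees = first 3 digits = 62, minutes = 27.607; 62 + 27.607/60 = 62.460117
  E → positive
Point 4:
  Lat: degrees = first 2 digits = 69, minutes = 32.3993; 69 + 32.3993/60 = 69.539988
  N → positive
  Longitude: degrees = first 3 digits = 0, minutes = 37.5018; 0 + 37.5018/60 = 0.625030
  W ⇒ negate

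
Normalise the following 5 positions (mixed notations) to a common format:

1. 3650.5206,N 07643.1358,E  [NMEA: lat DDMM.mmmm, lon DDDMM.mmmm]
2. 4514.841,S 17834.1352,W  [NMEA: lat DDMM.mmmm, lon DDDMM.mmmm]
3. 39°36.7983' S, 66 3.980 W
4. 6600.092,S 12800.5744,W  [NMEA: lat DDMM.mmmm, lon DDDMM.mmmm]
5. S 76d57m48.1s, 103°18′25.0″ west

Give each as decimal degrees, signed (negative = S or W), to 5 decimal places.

Point 1:
  Lat: split at 2 digits → 36° and 50.5206′; 36 + 50.5206/60 = 36.842010
  N ⇒ keep positive
  Longitude: degrees = first 3 digits = 76, minutes = 43.1358; 76 + 43.1358/60 = 76.718930
  E → positive
Point 2:
  Latitude: split at 2 digits → 45° and 14.841′; 45 + 14.841/60 = 45.247350
  S ⇒ negate
  λ: degrees = first 3 digits = 178, minutes = 34.1352; 178 + 34.1352/60 = 178.568920
  W → negative
Point 3:
  Lat: 39 + 36.7983/60 = 39.613305
  hemisphere S, so the sign is −
  Lon: 66 + 3.98/60 = 66.066333
  W → negative
Point 4:
  φ: split at 2 digits → 66° and 0.092′; 66 + 0.092/60 = 66.001533
  hemisphere S, so the sign is −
  λ: split at 3 digits → 128° and 0.5744′; 128 + 0.5744/60 = 128.009573
  W → negative
Point 5:
  Lat: 57′ + 48.1″ = 57.80167′; 76 + 57.80167/60 = 76.963361
  S ⇒ negate
  Longitude: 18′ + 25″ = 18.41667′; 103 + 18.41667/60 = 103.306944
  W → negative

1. 36.84201, 76.71893
2. -45.24735, -178.56892
3. -39.61331, -66.06633
4. -66.00153, -128.00957
5. -76.96336, -103.30694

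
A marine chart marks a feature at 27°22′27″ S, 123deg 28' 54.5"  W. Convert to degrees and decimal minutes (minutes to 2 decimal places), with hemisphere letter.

27° 22.45′ S, 123° 28.91′ W

φ: seconds/60 = 0.45000; minutes = 22 + 0.45000 = 22.4500
Lon: seconds/60 = 0.90833; minutes = 28 + 0.90833 = 28.9083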